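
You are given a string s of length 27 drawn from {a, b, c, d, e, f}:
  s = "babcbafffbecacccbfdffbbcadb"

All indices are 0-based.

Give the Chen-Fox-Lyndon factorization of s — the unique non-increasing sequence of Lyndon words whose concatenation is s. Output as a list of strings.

["b", "abcbafffbecacccbfdffbbcadb"]

emit factor 1: 'b' (i=0, period=1)
emit factor 2: 'abcbafffbecacccbfdffbbcadb' (i=1, period=26)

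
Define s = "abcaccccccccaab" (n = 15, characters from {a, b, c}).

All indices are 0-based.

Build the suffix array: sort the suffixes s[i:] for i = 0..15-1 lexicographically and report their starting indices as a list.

[12, 13, 0, 3, 14, 1, 11, 2, 10, 9, 8, 7, 6, 5, 4]

rank→(start, suffix):
  0 → (12, 'aab')
  1 → (13, 'ab')
  2 → (0, 'abcaccccccccaab')
  3 → (3, 'accccccccaab')
  4 → (14, 'b')
  5 → (1, 'bcaccccccccaab')
  6 → (11, 'caab')
  7 → (2, 'caccccccccaab')
  8 → (10, 'ccaab')
  9 → (9, 'cccaab')
  10 → (8, 'ccccaab')
  11 → (7, 'cccccaab')
  12 → (6, 'ccccccaab')
  13 → (5, 'cccccccaab')
  14 → (4, 'ccccccccaab')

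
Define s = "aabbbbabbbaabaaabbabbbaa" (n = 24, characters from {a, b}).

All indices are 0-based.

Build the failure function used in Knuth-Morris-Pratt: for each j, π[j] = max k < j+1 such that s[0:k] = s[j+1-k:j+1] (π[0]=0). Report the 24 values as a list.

π[0] = 0
j=1 s[j]='a': π[1]=1 (border 'a')
j=2 s[j]='b': k: 1→0; π[2]=0 (border '')
j=3 s[j]='b': π[3]=0 (border '')
j=4 s[j]='b': π[4]=0 (border '')
j=5 s[j]='b': π[5]=0 (border '')
j=6 s[j]='a': π[6]=1 (border 'a')
j=7 s[j]='b': k: 1→0; π[7]=0 (border '')
j=8 s[j]='b': π[8]=0 (border '')
j=9 s[j]='b': π[9]=0 (border '')
j=10 s[j]='a': π[10]=1 (border 'a')
j=11 s[j]='a': π[11]=2 (border 'aa')
j=12 s[j]='b': π[12]=3 (border 'aab')
j=13 s[j]='a': k: 3→0; π[13]=1 (border 'a')
j=14 s[j]='a': π[14]=2 (border 'aa')
j=15 s[j]='a': k: 2→1; π[15]=2 (border 'aa')
j=16 s[j]='b': π[16]=3 (border 'aab')
j=17 s[j]='b': π[17]=4 (border 'aabb')
j=18 s[j]='a': k: 4→0; π[18]=1 (border 'a')
j=19 s[j]='b': k: 1→0; π[19]=0 (border '')
j=20 s[j]='b': π[20]=0 (border '')
j=21 s[j]='b': π[21]=0 (border '')
j=22 s[j]='a': π[22]=1 (border 'a')
j=23 s[j]='a': π[23]=2 (border 'aa')

[0, 1, 0, 0, 0, 0, 1, 0, 0, 0, 1, 2, 3, 1, 2, 2, 3, 4, 1, 0, 0, 0, 1, 2]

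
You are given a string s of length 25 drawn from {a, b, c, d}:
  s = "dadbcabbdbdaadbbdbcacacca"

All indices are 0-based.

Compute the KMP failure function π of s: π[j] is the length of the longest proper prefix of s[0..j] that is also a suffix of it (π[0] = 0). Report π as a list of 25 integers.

π[0] = 0
j=1 s[j]='a': π[1]=0 (border '')
j=2 s[j]='d': π[2]=1 (border 'd')
j=3 s[j]='b': k: 1→0; π[3]=0 (border '')
j=4 s[j]='c': π[4]=0 (border '')
j=5 s[j]='a': π[5]=0 (border '')
j=6 s[j]='b': π[6]=0 (border '')
j=7 s[j]='b': π[7]=0 (border '')
j=8 s[j]='d': π[8]=1 (border 'd')
j=9 s[j]='b': k: 1→0; π[9]=0 (border '')
j=10 s[j]='d': π[10]=1 (border 'd')
j=11 s[j]='a': π[11]=2 (border 'da')
j=12 s[j]='a': k: 2→0; π[12]=0 (border '')
j=13 s[j]='d': π[13]=1 (border 'd')
j=14 s[j]='b': k: 1→0; π[14]=0 (border '')
j=15 s[j]='b': π[15]=0 (border '')
j=16 s[j]='d': π[16]=1 (border 'd')
j=17 s[j]='b': k: 1→0; π[17]=0 (border '')
j=18 s[j]='c': π[18]=0 (border '')
j=19 s[j]='a': π[19]=0 (border '')
j=20 s[j]='c': π[20]=0 (border '')
j=21 s[j]='a': π[21]=0 (border '')
j=22 s[j]='c': π[22]=0 (border '')
j=23 s[j]='c': π[23]=0 (border '')
j=24 s[j]='a': π[24]=0 (border '')

[0, 0, 1, 0, 0, 0, 0, 0, 1, 0, 1, 2, 0, 1, 0, 0, 1, 0, 0, 0, 0, 0, 0, 0, 0]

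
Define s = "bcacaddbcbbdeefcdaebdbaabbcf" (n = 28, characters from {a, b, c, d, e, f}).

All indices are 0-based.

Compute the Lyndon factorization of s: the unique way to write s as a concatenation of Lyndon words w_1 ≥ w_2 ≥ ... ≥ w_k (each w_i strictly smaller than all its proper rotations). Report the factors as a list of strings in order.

["bc", "acaddbcbbdeefcdaebdb", "aabbcf"]

emit factor 1: 'bc' (i=0, period=2)
emit factor 2: 'acaddbcbbdeefcdaebdb' (i=2, period=20)
emit factor 3: 'aabbcf' (i=22, period=6)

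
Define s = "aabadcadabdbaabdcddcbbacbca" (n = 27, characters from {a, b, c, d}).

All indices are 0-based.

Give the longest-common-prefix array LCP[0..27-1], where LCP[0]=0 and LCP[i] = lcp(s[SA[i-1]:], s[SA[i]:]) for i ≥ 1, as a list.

[0, 1, 3, 1, 2, 3, 1, 1, 2, 0, 2, 2, 1, 1, 1, 2, 0, 2, 1, 2, 1, 0, 1, 1, 2, 2, 1]

sorted suffixes:
  #0 SA[0]=26  'a'
  #1 SA[1]=0  'aabadcadabdbaabdcddcbbacbca'
  #2 SA[2]=12  'aabdcddcbbacbca'
  #3 SA[3]=1  'abadcadabdbaabdcddcbbacbca'
  #4 SA[4]=8  'abdbaabdcddcbbacbca'
  #5 SA[5]=13  'abdcddcbbacbca'
  #6 SA[6]=22  'acbca'
  #7 SA[7]=6  'adabdbaabdcddcbbacbca'
  #8 SA[8]=3  'adcadabdbaabdcddcbbacbca'
  #9 SA[9]=11  'baabdcddcbbacbca'
  #10 SA[10]=21  'bacbca'
  #11 SA[11]=2  'badcadabdbaabdcddcbbacbca'
  #12 SA[12]=20  'bbacbca'
  #13 SA[13]=24  'bca'
  #14 SA[14]=9  'bdbaabdcddcbbacbca'
  #15 SA[15]=14  'bdcddcbbacbca'
  #16 SA[16]=25  'ca'
  #17 SA[17]=5  'cadabdbaabdcddcbbacbca'
  #18 SA[18]=19  'cbbacbca'
  #19 SA[19]=23  'cbca'
  #20 SA[20]=16  'cddcbbacbca'
  #21 SA[21]=7  'dabdbaabdcddcbbacbca'
  #22 SA[22]=10  'dbaabdcddcbbacbca'
  #23 SA[23]=4  'dcadabdbaabdcddcbbacbca'
  #24 SA[24]=18  'dcbbacbca'
  #25 SA[25]=15  'dcddcbbacbca'
  #26 SA[26]=17  'ddcbbacbca'

SA = [26, 0, 12, 1, 8, 13, 22, 6, 3, 11, 21, 2, 20, 24, 9, 14, 25, 5, 19, 23, 16, 7, 10, 4, 18, 15, 17]
rank  pair      lcp
   1  s[26:],s[0:]  1  'a'
   2  s[0:],s[12:]  3  'aab'
   3  s[12:],s[1:]  1  'a'
   4  s[1:],s[8:]  2  'ab'
   5  s[8:],s[13:]  3  'abd'
   6  s[13:],s[22:]  1  'a'
   7  s[22:],s[6:]  1  'a'
   8  s[6:],s[3:]  2  'ad'
   9  s[3:],s[11:]  0  ''
  10  s[11:],s[21:]  2  'ba'
  11  s[21:],s[2:]  2  'ba'
  12  s[2:],s[20:]  1  'b'
  13  s[20:],s[24:]  1  'b'
  14  s[24:],s[9:]  1  'b'
  15  s[9:],s[14:]  2  'bd'
  16  s[14:],s[25:]  0  ''
  17  s[25:],s[5:]  2  'ca'
  18  s[5:],s[19:]  1  'c'
  19  s[19:],s[23:]  2  'cb'
  20  s[23:],s[16:]  1  'c'
  21  s[16:],s[7:]  0  ''
  22  s[7:],s[10:]  1  'd'
  23  s[10:],s[4:]  1  'd'
  24  s[4:],s[18:]  2  'dc'
  25  s[18:],s[15:]  2  'dc'
  26  s[15:],s[17:]  1  'd'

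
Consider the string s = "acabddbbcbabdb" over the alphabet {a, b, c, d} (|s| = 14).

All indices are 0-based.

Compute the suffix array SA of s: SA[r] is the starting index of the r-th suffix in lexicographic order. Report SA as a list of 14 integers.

sorted suffixes:
  #0 SA[0]=10  'abdb'
  #1 SA[1]=2  'abddbbcbabdb'
  #2 SA[2]=0  'acabddbbcbabdb'
  #3 SA[3]=13  'b'
  #4 SA[4]=9  'babdb'
  #5 SA[5]=6  'bbcbabdb'
  #6 SA[6]=7  'bcbabdb'
  #7 SA[7]=11  'bdb'
  #8 SA[8]=3  'bddbbcbabdb'
  #9 SA[9]=1  'cabddbbcbabdb'
  #10 SA[10]=8  'cbabdb'
  #11 SA[11]=12  'db'
  #12 SA[12]=5  'dbbcbabdb'
  #13 SA[13]=4  'ddbbcbabdb'

[10, 2, 0, 13, 9, 6, 7, 11, 3, 1, 8, 12, 5, 4]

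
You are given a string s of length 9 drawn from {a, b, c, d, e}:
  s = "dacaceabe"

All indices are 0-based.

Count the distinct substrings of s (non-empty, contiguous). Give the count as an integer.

sorted suffixes:
  #0 SA[0]=6  'abe'
  #1 SA[1]=1  'acaceabe'
  #2 SA[2]=3  'aceabe'
  #3 SA[3]=7  'be'
  #4 SA[4]=2  'caceabe'
  #5 SA[5]=4  'ceabe'
  #6 SA[6]=0  'dacaceabe'
  #7 SA[7]=8  'e'
  #8 SA[8]=5  'eabe'

SA = [6, 1, 3, 7, 2, 4, 0, 8, 5]
i: (SA[i-1],SA[i]) lcp shared
  1: (6,1) 1 'a'
  2: (1,3) 2 'ac'
  3: (3,7) 0 ''
  4: (7,2) 0 ''
  5: (2,4) 1 'c'
  6: (4,0) 0 ''
  7: (0,8) 0 ''
  8: (8,5) 1 'e'

n(n+1)/2 = 9·10/2 = 45
Σ LCP = 0 + 1 + 2 + 0 + 0 + 1 + 0 + 0 + 1 = 5
distinct = 45 − 5 = 40

40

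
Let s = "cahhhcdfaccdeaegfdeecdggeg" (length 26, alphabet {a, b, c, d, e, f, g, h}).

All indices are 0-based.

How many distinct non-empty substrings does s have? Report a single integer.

327

sorted suffixes:
  #0 SA[0]=8  'accdeaegfdeecdggeg'
  #1 SA[1]=13  'aegfdeecdggeg'
  #2 SA[2]=1  'ahhhcdfaccdeaegfdeecdggeg'
  #3 SA[3]=0  'cahhhcdfaccdeaegfdeecdggeg'
  #4 SA[4]=9  'ccdeaegfdeecdggeg'
  #5 SA[5]=10  'cdeaegfdeecdggeg'
  #6 SA[6]=5  'cdfaccdeaegfdeecdggeg'
  #7 SA[7]=20  'cdggeg'
  #8 SA[8]=11  'deaegfdeecdggeg'
  #9 SA[9]=17  'deecdggeg'
  #10 SA[10]=6  'dfaccdeaegfdeecdggeg'
  #11 SA[11]=21  'dggeg'
  #12 SA[12]=12  'eaegfdeecdggeg'
  #13 SA[13]=19  'ecdggeg'
  #14 SA[14]=18  'eecdggeg'
  #15 SA[15]=24  'eg'
  #16 SA[16]=14  'egfdeecdggeg'
  #17 SA[17]=7  'faccdeaegfdeecdggeg'
  #18 SA[18]=16  'fdeecdggeg'
  #19 SA[19]=25  'g'
  #20 SA[20]=23  'geg'
  #21 SA[21]=15  'gfdeecdggeg'
  #22 SA[22]=22  'ggeg'
  #23 SA[23]=4  'hcdfaccdeaegfdeecdggeg'
  #24 SA[24]=3  'hhcdfaccdeaegfdeecdggeg'
  #25 SA[25]=2  'hhhcdfaccdeaegfdeecdggeg'

SA = [8, 13, 1, 0, 9, 10, 5, 20, 11, 17, 6, 21, 12, 19, 18, 24, 14, 7, 16, 25, 23, 15, 22, 4, 3, 2]
rank  pair      lcp
   1  s[8:],s[13:]  1  'a'
   2  s[13:],s[1:]  1  'a'
   3  s[1:],s[0:]  0  ''
   4  s[0:],s[9:]  1  'c'
   5  s[9:],s[10:]  1  'c'
   6  s[10:],s[5:]  2  'cd'
   7  s[5:],s[20:]  2  'cd'
   8  s[20:],s[11:]  0  ''
   9  s[11:],s[17:]  2  'de'
  10  s[17:],s[6:]  1  'd'
  11  s[6:],s[21:]  1  'd'
  12  s[21:],s[12:]  0  ''
  13  s[12:],s[19:]  1  'e'
  14  s[19:],s[18:]  1  'e'
  15  s[18:],s[24:]  1  'e'
  16  s[24:],s[14:]  2  'eg'
  17  s[14:],s[7:]  0  ''
  18  s[7:],s[16:]  1  'f'
  19  s[16:],s[25:]  0  ''
  20  s[25:],s[23:]  1  'g'
  21  s[23:],s[15:]  1  'g'
  22  s[15:],s[22:]  1  'g'
  23  s[22:],s[4:]  0  ''
  24  s[4:],s[3:]  1  'h'
  25  s[3:],s[2:]  2  'hh'

n(n+1)/2 = 26·27/2 = 351
Σ LCP = 0 + 1 + 1 + 0 + 1 + 1 + 2 + 2 + 0 + 2 + 1 + 1 + 0 + 1 + 1 + 1 + 2 + 0 + 1 + 0 + 1 + 1 + 1 + 0 + 1 + 2 = 24
distinct = 351 − 24 = 327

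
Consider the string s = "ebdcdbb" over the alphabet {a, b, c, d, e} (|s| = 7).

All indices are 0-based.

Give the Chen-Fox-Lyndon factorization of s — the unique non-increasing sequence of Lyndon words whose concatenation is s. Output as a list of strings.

["e", "bdcd", "b", "b"]

emit factor 1: 'e' (i=0, period=1)
emit factor 2: 'bdcd' (i=1, period=4)
emit factor 3: 'b' (i=5, period=1)
emit factor 4: 'b' (i=6, period=1)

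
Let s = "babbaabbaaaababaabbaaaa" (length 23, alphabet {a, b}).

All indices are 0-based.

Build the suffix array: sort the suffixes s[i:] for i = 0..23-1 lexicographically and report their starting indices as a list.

rank | idx | suffix
   0 |  22 | a
   1 |  21 | aa
   2 |  20 | aaa
   3 |  19 | aaaa
   4 |   8 | aaaababaabbaaaa
   5 |   9 | aaababaabbaaaa
   6 |  10 | aababaabbaaaa
   7 |  15 | aabbaaaa
   8 |   4 | aabbaaaababaabbaaaa
   9 |  13 | abaabbaaaa
  10 |  11 | ababaabbaaaa
  11 |  16 | abbaaaa
  12 |   5 | abbaaaababaabbaaaa
  13 |   1 | abbaabbaaaababaabbaaaa
  14 |  18 | baaaa
  15 |   7 | baaaababaabbaaaa
  16 |  14 | baabbaaaa
  17 |   3 | baabbaaaababaabbaaaa
  18 |  12 | babaabbaaaa
  19 |   0 | babbaabbaaaababaabbaaaa
  20 |  17 | bbaaaa
  21 |   6 | bbaaaababaabbaaaa
  22 |   2 | bbaabbaaaababaabbaaaa

[22, 21, 20, 19, 8, 9, 10, 15, 4, 13, 11, 16, 5, 1, 18, 7, 14, 3, 12, 0, 17, 6, 2]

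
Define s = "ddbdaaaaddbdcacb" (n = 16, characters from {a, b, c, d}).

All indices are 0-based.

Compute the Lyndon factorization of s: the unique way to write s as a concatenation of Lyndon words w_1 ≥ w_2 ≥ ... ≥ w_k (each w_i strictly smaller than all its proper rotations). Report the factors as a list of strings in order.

emit factor 1: 'd' (i=0, period=1)
emit factor 2: 'd' (i=1, period=1)
emit factor 3: 'bd' (i=2, period=2)
emit factor 4: 'aaaaddbdcacb' (i=4, period=12)

["d", "d", "bd", "aaaaddbdcacb"]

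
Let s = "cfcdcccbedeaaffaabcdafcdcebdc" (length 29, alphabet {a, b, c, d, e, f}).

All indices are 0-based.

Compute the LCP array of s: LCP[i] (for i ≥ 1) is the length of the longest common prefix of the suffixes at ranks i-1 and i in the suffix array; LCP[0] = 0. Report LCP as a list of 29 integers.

sorted suffixes:
  #0 SA[0]=15  'aabcdafcdcebdc'
  #1 SA[1]=11  'aaffaabcdafcdcebdc'
  #2 SA[2]=16  'abcdafcdcebdc'
  #3 SA[3]=20  'afcdcebdc'
  #4 SA[4]=12  'affaabcdafcdcebdc'
  #5 SA[5]=17  'bcdafcdcebdc'
  #6 SA[6]=26  'bdc'
  #7 SA[7]=7  'bedeaaffaabcdafcdcebdc'
  #8 SA[8]=28  'c'
  #9 SA[9]=6  'cbedeaaffaabcdafcdcebdc'
  #10 SA[10]=5  'ccbedeaaffaabcdafcdcebdc'
  #11 SA[11]=4  'cccbedeaaffaabcdafcdcebdc'
  #12 SA[12]=18  'cdafcdcebdc'
  #13 SA[13]=2  'cdcccbedeaaffaabcdafcdcebdc'
  #14 SA[14]=22  'cdcebdc'
  #15 SA[15]=24  'cebdc'
  #16 SA[16]=0  'cfcdcccbedeaaffaabcdafcdcebdc'
  #17 SA[17]=19  'dafcdcebdc'
  #18 SA[18]=27  'dc'
  #19 SA[19]=3  'dcccbedeaaffaabcdafcdcebdc'
  #20 SA[20]=23  'dcebdc'
  #21 SA[21]=9  'deaaffaabcdafcdcebdc'
  #22 SA[22]=10  'eaaffaabcdafcdcebdc'
  #23 SA[23]=25  'ebdc'
  #24 SA[24]=8  'edeaaffaabcdafcdcebdc'
  #25 SA[25]=14  'faabcdafcdcebdc'
  #26 SA[26]=1  'fcdcccbedeaaffaabcdafcdcebdc'
  #27 SA[27]=21  'fcdcebdc'
  #28 SA[28]=13  'ffaabcdafcdcebdc'

SA = [15, 11, 16, 20, 12, 17, 26, 7, 28, 6, 5, 4, 18, 2, 22, 24, 0, 19, 27, 3, 23, 9, 10, 25, 8, 14, 1, 21, 13]
i: (SA[i-1],SA[i]) lcp shared
  1: (15,11) 2 'aa'
  2: (11,16) 1 'a'
  3: (16,20) 1 'a'
  4: (20,12) 2 'af'
  5: (12,17) 0 ''
  6: (17,26) 1 'b'
  7: (26,7) 1 'b'
  8: (7,28) 0 ''
  9: (28,6) 1 'c'
  10: (6,5) 1 'c'
  11: (5,4) 2 'cc'
  12: (4,18) 1 'c'
  13: (18,2) 2 'cd'
  14: (2,22) 3 'cdc'
  15: (22,24) 1 'c'
  16: (24,0) 1 'c'
  17: (0,19) 0 ''
  18: (19,27) 1 'd'
  19: (27,3) 2 'dc'
  20: (3,23) 2 'dc'
  21: (23,9) 1 'd'
  22: (9,10) 0 ''
  23: (10,25) 1 'e'
  24: (25,8) 1 'e'
  25: (8,14) 0 ''
  26: (14,1) 1 'f'
  27: (1,21) 4 'fcdc'
  28: (21,13) 1 'f'

[0, 2, 1, 1, 2, 0, 1, 1, 0, 1, 1, 2, 1, 2, 3, 1, 1, 0, 1, 2, 2, 1, 0, 1, 1, 0, 1, 4, 1]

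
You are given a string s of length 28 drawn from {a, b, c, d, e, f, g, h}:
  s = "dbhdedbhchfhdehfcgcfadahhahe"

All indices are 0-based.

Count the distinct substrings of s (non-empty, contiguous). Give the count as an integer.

sorted suffixes:
  #0 SA[0]=20  'adahhahe'
  #1 SA[1]=25  'ahe'
  #2 SA[2]=22  'ahhahe'
  #3 SA[3]=6  'bhchfhdehfcgcfadahhahe'
  #4 SA[4]=1  'bhdedbhchfhdehfcgcfadahhahe'
  #5 SA[5]=18  'cfadahhahe'
  #6 SA[6]=16  'cgcfadahhahe'
  #7 SA[7]=8  'chfhdehfcgcfadahhahe'
  #8 SA[8]=21  'dahhahe'
  #9 SA[9]=5  'dbhchfhdehfcgcfadahhahe'
  #10 SA[10]=0  'dbhdedbhchfhdehfcgcfadahhahe'
  #11 SA[11]=3  'dedbhchfhdehfcgcfadahhahe'
  #12 SA[12]=12  'dehfcgcfadahhahe'
  #13 SA[13]=27  'e'
  #14 SA[14]=4  'edbhchfhdehfcgcfadahhahe'
  #15 SA[15]=13  'ehfcgcfadahhahe'
  #16 SA[16]=19  'fadahhahe'
  #17 SA[17]=15  'fcgcfadahhahe'
  #18 SA[18]=10  'fhdehfcgcfadahhahe'
  #19 SA[19]=17  'gcfadahhahe'
  #20 SA[20]=24  'hahe'
  #21 SA[21]=7  'hchfhdehfcgcfadahhahe'
  #22 SA[22]=2  'hdedbhchfhdehfcgcfadahhahe'
  #23 SA[23]=11  'hdehfcgcfadahhahe'
  #24 SA[24]=26  'he'
  #25 SA[25]=14  'hfcgcfadahhahe'
  #26 SA[26]=9  'hfhdehfcgcfadahhahe'
  #27 SA[27]=23  'hhahe'

SA = [20, 25, 22, 6, 1, 18, 16, 8, 21, 5, 0, 3, 12, 27, 4, 13, 19, 15, 10, 17, 24, 7, 2, 11, 26, 14, 9, 23]
rank  pair      lcp
   1  s[20:],s[25:]  1  'a'
   2  s[25:],s[22:]  2  'ah'
   3  s[22:],s[6:]  0  ''
   4  s[6:],s[1:]  2  'bh'
   5  s[1:],s[18:]  0  ''
   6  s[18:],s[16:]  1  'c'
   7  s[16:],s[8:]  1  'c'
   8  s[8:],s[21:]  0  ''
   9  s[21:],s[5:]  1  'd'
  10  s[5:],s[0:]  3  'dbh'
  11  s[0:],s[3:]  1  'd'
  12  s[3:],s[12:]  2  'de'
  13  s[12:],s[27:]  0  ''
  14  s[27:],s[4:]  1  'e'
  15  s[4:],s[13:]  1  'e'
  16  s[13:],s[19:]  0  ''
  17  s[19:],s[15:]  1  'f'
  18  s[15:],s[10:]  1  'f'
  19  s[10:],s[17:]  0  ''
  20  s[17:],s[24:]  0  ''
  21  s[24:],s[7:]  1  'h'
  22  s[7:],s[2:]  1  'h'
  23  s[2:],s[11:]  3  'hde'
  24  s[11:],s[26:]  1  'h'
  25  s[26:],s[14:]  1  'h'
  26  s[14:],s[9:]  2  'hf'
  27  s[9:],s[23:]  1  'h'

n(n+1)/2 = 28·29/2 = 406
Σ LCP = 0 + 1 + 2 + 0 + 2 + 0 + 1 + 1 + 0 + 1 + 3 + 1 + 2 + 0 + 1 + 1 + 0 + 1 + 1 + 0 + 0 + 1 + 1 + 3 + 1 + 1 + 2 + 1 = 28
distinct = 406 − 28 = 378

378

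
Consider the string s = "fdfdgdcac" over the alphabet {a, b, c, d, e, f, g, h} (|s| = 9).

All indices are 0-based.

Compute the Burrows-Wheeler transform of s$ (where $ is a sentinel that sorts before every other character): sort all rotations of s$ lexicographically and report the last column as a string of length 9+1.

ccadgff$dd

rank  rotation    last
    0  $fdfdgdcac  c
    1  ac$fdfdgdc  c
    2  c$fdfdgdca  a
    3  cac$fdfdgd  d
    4  dcac$fdfdg  g
    5  dfdgdcac$f  f
    6  dgdcac$fdf  f
    7  fdfdgdcac$  $
    8  fdgdcac$fd  d
    9  gdcac$fdfd  d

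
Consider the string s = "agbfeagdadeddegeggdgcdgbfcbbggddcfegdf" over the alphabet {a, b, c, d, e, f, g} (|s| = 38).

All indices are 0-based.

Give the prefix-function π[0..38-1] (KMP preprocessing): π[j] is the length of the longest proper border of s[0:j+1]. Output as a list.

π[0] = 0
j=1 s[j]='g': π[1]=0 (border '')
j=2 s[j]='b': π[2]=0 (border '')
j=3 s[j]='f': π[3]=0 (border '')
j=4 s[j]='e': π[4]=0 (border '')
j=5 s[j]='a': π[5]=1 (border 'a')
j=6 s[j]='g': π[6]=2 (border 'ag')
j=7 s[j]='d': k: 2→0; π[7]=0 (border '')
j=8 s[j]='a': π[8]=1 (border 'a')
j=9 s[j]='d': k: 1→0; π[9]=0 (border '')
j=10 s[j]='e': π[10]=0 (border '')
j=11 s[j]='d': π[11]=0 (border '')
j=12 s[j]='d': π[12]=0 (border '')
j=13 s[j]='e': π[13]=0 (border '')
j=14 s[j]='g': π[14]=0 (border '')
j=15 s[j]='e': π[15]=0 (border '')
j=16 s[j]='g': π[16]=0 (border '')
j=17 s[j]='g': π[17]=0 (border '')
j=18 s[j]='d': π[18]=0 (border '')
j=19 s[j]='g': π[19]=0 (border '')
j=20 s[j]='c': π[20]=0 (border '')
j=21 s[j]='d': π[21]=0 (border '')
j=22 s[j]='g': π[22]=0 (border '')
j=23 s[j]='b': π[23]=0 (border '')
j=24 s[j]='f': π[24]=0 (border '')
j=25 s[j]='c': π[25]=0 (border '')
j=26 s[j]='b': π[26]=0 (border '')
j=27 s[j]='b': π[27]=0 (border '')
j=28 s[j]='g': π[28]=0 (border '')
j=29 s[j]='g': π[29]=0 (border '')
j=30 s[j]='d': π[30]=0 (border '')
j=31 s[j]='d': π[31]=0 (border '')
j=32 s[j]='c': π[32]=0 (border '')
j=33 s[j]='f': π[33]=0 (border '')
j=34 s[j]='e': π[34]=0 (border '')
j=35 s[j]='g': π[35]=0 (border '')
j=36 s[j]='d': π[36]=0 (border '')
j=37 s[j]='f': π[37]=0 (border '')

[0, 0, 0, 0, 0, 1, 2, 0, 1, 0, 0, 0, 0, 0, 0, 0, 0, 0, 0, 0, 0, 0, 0, 0, 0, 0, 0, 0, 0, 0, 0, 0, 0, 0, 0, 0, 0, 0]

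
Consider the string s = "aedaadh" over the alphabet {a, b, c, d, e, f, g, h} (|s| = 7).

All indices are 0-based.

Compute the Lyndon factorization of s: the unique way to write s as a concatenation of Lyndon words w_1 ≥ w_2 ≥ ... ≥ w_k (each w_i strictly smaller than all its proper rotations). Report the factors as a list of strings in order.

["aed", "aadh"]

emit factor 1: 'aed' (i=0, period=3)
emit factor 2: 'aadh' (i=3, period=4)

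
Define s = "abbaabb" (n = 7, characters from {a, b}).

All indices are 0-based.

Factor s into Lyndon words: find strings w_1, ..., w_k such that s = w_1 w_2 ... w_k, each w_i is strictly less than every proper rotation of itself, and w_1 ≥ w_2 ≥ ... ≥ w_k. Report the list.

["abb", "aabb"]

emit factor 1: 'abb' (i=0, period=3)
emit factor 2: 'aabb' (i=3, period=4)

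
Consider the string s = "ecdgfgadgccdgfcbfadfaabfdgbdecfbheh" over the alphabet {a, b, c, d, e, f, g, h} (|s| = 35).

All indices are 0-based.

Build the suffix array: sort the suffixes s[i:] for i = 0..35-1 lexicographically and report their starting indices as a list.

sorted suffixes:
  #0 SA[0]=20  'aabfdgbdecfbheh'
  #1 SA[1]=21  'abfdgbdecfbheh'
  #2 SA[2]=17  'adfaabfdgbdecfbheh'
  #3 SA[3]=6  'adgccdgfcbfadfaabfdgbdecfbheh'
  #4 SA[4]=26  'bdecfbheh'
  #5 SA[5]=15  'bfadfaabfdgbdecfbheh'
  #6 SA[6]=22  'bfdgbdecfbheh'
  #7 SA[7]=31  'bheh'
  #8 SA[8]=14  'cbfadfaabfdgbdecfbheh'
  #9 SA[9]=9  'ccdgfcbfadfaabfdgbdecfbheh'
  #10 SA[10]=10  'cdgfcbfadfaabfdgbdecfbheh'
  #11 SA[11]=1  'cdgfgadgccdgfcbfadfaabfdgbdecfbheh'
  #12 SA[12]=29  'cfbheh'
  #13 SA[13]=27  'decfbheh'
  #14 SA[14]=18  'dfaabfdgbdecfbheh'
  #15 SA[15]=24  'dgbdecfbheh'
  #16 SA[16]=7  'dgccdgfcbfadfaabfdgbdecfbheh'
  #17 SA[17]=11  'dgfcbfadfaabfdgbdecfbheh'
  #18 SA[18]=2  'dgfgadgccdgfcbfadfaabfdgbdecfbheh'
  #19 SA[19]=0  'ecdgfgadgccdgfcbfadfaabfdgbdecfbheh'
  #20 SA[20]=28  'ecfbheh'
  #21 SA[21]=33  'eh'
  #22 SA[22]=19  'faabfdgbdecfbheh'
  #23 SA[23]=16  'fadfaabfdgbdecfbheh'
  #24 SA[24]=30  'fbheh'
  #25 SA[25]=13  'fcbfadfaabfdgbdecfbheh'
  #26 SA[26]=23  'fdgbdecfbheh'
  #27 SA[27]=4  'fgadgccdgfcbfadfaabfdgbdecfbheh'
  #28 SA[28]=5  'gadgccdgfcbfadfaabfdgbdecfbheh'
  #29 SA[29]=25  'gbdecfbheh'
  #30 SA[30]=8  'gccdgfcbfadfaabfdgbdecfbheh'
  #31 SA[31]=12  'gfcbfadfaabfdgbdecfbheh'
  #32 SA[32]=3  'gfgadgccdgfcbfadfaabfdgbdecfbheh'
  #33 SA[33]=34  'h'
  #34 SA[34]=32  'heh'

[20, 21, 17, 6, 26, 15, 22, 31, 14, 9, 10, 1, 29, 27, 18, 24, 7, 11, 2, 0, 28, 33, 19, 16, 30, 13, 23, 4, 5, 25, 8, 12, 3, 34, 32]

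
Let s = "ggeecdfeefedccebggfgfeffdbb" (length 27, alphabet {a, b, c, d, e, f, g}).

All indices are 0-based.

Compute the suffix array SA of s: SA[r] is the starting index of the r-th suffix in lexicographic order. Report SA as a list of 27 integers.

sorted suffixes:
  #0 SA[0]=26  'b'
  #1 SA[1]=25  'bb'
  #2 SA[2]=15  'bggfgfeffdbb'
  #3 SA[3]=12  'ccebggfgfeffdbb'
  #4 SA[4]=4  'cdfeefedccebggfgfeffdbb'
  #5 SA[5]=13  'cebggfgfeffdbb'
  #6 SA[6]=24  'dbb'
  #7 SA[7]=11  'dccebggfgfeffdbb'
  #8 SA[8]=5  'dfeefedccebggfgfeffdbb'
  #9 SA[9]=14  'ebggfgfeffdbb'
  #10 SA[10]=3  'ecdfeefedccebggfgfeffdbb'
  #11 SA[11]=10  'edccebggfgfeffdbb'
  #12 SA[12]=2  'eecdfeefedccebggfgfeffdbb'
  #13 SA[13]=7  'eefedccebggfgfeffdbb'
  #14 SA[14]=8  'efedccebggfgfeffdbb'
  #15 SA[15]=21  'effdbb'
  #16 SA[16]=23  'fdbb'
  #17 SA[17]=9  'fedccebggfgfeffdbb'
  #18 SA[18]=6  'feefedccebggfgfeffdbb'
  #19 SA[19]=20  'feffdbb'
  #20 SA[20]=22  'ffdbb'
  #21 SA[21]=18  'fgfeffdbb'
  #22 SA[22]=1  'geecdfeefedccebggfgfeffdbb'
  #23 SA[23]=19  'gfeffdbb'
  #24 SA[24]=17  'gfgfeffdbb'
  #25 SA[25]=0  'ggeecdfeefedccebggfgfeffdbb'
  #26 SA[26]=16  'ggfgfeffdbb'

[26, 25, 15, 12, 4, 13, 24, 11, 5, 14, 3, 10, 2, 7, 8, 21, 23, 9, 6, 20, 22, 18, 1, 19, 17, 0, 16]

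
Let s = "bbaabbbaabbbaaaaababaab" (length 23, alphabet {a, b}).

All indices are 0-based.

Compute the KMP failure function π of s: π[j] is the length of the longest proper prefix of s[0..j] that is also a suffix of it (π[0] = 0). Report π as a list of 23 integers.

π[0] = 0
j=1 s[j]='b': π[1]=1 (border 'b')
j=2 s[j]='a': k: 1→0; π[2]=0 (border '')
j=3 s[j]='a': π[3]=0 (border '')
j=4 s[j]='b': π[4]=1 (border 'b')
j=5 s[j]='b': π[5]=2 (border 'bb')
j=6 s[j]='b': k: 2→1; π[6]=2 (border 'bb')
j=7 s[j]='a': π[7]=3 (border 'bba')
j=8 s[j]='a': π[8]=4 (border 'bbaa')
j=9 s[j]='b': π[9]=5 (border 'bbaab')
j=10 s[j]='b': π[10]=6 (border 'bbaabb')
j=11 s[j]='b': π[11]=7 (border 'bbaabbb')
j=12 s[j]='a': π[12]=8 (border 'bbaabbba')
j=13 s[j]='a': π[13]=9 (border 'bbaabbbaa')
j=14 s[j]='a': k: 9→4→0; π[14]=0 (border '')
j=15 s[j]='a': π[15]=0 (border '')
j=16 s[j]='a': π[16]=0 (border '')
j=17 s[j]='b': π[17]=1 (border 'b')
j=18 s[j]='a': k: 1→0; π[18]=0 (border '')
j=19 s[j]='b': π[19]=1 (border 'b')
j=20 s[j]='a': k: 1→0; π[20]=0 (border '')
j=21 s[j]='a': π[21]=0 (border '')
j=22 s[j]='b': π[22]=1 (border 'b')

[0, 1, 0, 0, 1, 2, 2, 3, 4, 5, 6, 7, 8, 9, 0, 0, 0, 1, 0, 1, 0, 0, 1]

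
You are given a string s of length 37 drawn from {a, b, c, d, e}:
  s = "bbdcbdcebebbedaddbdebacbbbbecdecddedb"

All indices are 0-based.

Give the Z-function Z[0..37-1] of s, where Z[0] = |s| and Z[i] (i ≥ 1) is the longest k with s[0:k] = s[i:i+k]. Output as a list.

[37, 1, 0, 0, 1, 0, 0, 0, 1, 0, 2, 1, 0, 0, 0, 0, 0, 1, 0, 0, 1, 0, 0, 2, 2, 2, 1, 0, 0, 0, 0, 0, 0, 0, 0, 0, 1]

Z[0]=37
i=1: outside box; Z[1]=1 grow→box=[1,2)
i=2: outside box; Z[2]=0
i=3: outside box; Z[3]=0
i=4: outside box; Z[4]=1 grow→box=[4,5)
i=5: outside box; Z[5]=0
i=6: outside box; Z[6]=0
i=7: outside box; Z[7]=0
i=8: outside box; Z[8]=1 grow→box=[8,9)
i=9: outside box; Z[9]=0
i=10: outside box; Z[10]=2 grow→box=[10,12)
i=11: min(r-i=1, Z[1]=1)=1; Z[11]=1
i=12: outside box; Z[12]=0
i=13: outside box; Z[13]=0
i=14: outside box; Z[14]=0
i=15: outside box; Z[15]=0
i=16: outside box; Z[16]=0
i=17: outside box; Z[17]=1 grow→box=[17,18)
i=18: outside box; Z[18]=0
i=19: outside box; Z[19]=0
i=20: outside box; Z[20]=1 grow→box=[20,21)
i=21: outside box; Z[21]=0
i=22: outside box; Z[22]=0
i=23: outside box; Z[23]=2 grow→box=[23,25)
i=24: min(r-i=1, Z[1]=1)=1; Z[24]=2 grow→box=[24,26)
i=25: min(r-i=1, Z[1]=1)=1; Z[25]=2 grow→box=[25,27)
i=26: min(r-i=1, Z[1]=1)=1; Z[26]=1
i=27: outside box; Z[27]=0
i=28: outside box; Z[28]=0
i=29: outside box; Z[29]=0
i=30: outside box; Z[30]=0
i=31: outside box; Z[31]=0
i=32: outside box; Z[32]=0
i=33: outside box; Z[33]=0
i=34: outside box; Z[34]=0
i=35: outside box; Z[35]=0
i=36: outside box; Z[36]=1 grow→box=[36,37)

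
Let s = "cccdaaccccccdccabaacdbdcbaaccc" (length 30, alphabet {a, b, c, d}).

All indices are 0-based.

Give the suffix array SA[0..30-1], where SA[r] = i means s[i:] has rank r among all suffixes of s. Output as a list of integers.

rank→(start, suffix):
  0 → (25, 'aaccc')
  1 → (4, 'aaccccccdccabaacdbdcbaaccc')
  2 → (17, 'aacdbdcbaaccc')
  3 → (15, 'abaacdbdcbaaccc')
  4 → (26, 'accc')
  5 → (5, 'accccccdccabaacdbdcbaaccc')
  6 → (18, 'acdbdcbaaccc')
  7 → (24, 'baaccc')
  8 → (16, 'baacdbdcbaaccc')
  9 → (21, 'bdcbaaccc')
  10 → (29, 'c')
  11 → (14, 'cabaacdbdcbaaccc')
  12 → (23, 'cbaaccc')
  13 → (28, 'cc')
  14 → (13, 'ccabaacdbdcbaaccc')
  15 → (27, 'ccc')
  16 → (6, 'ccccccdccabaacdbdcbaaccc')
  17 → (7, 'cccccdccabaacdbdcbaaccc')
  18 → (8, 'ccccdccabaacdbdcbaaccc')
  19 → (0, 'cccdaaccccccdccabaacdbdcbaaccc')
  20 → (9, 'cccdccabaacdbdcbaaccc')
  21 → (1, 'ccdaaccccccdccabaacdbdcbaaccc')
  22 → (10, 'ccdccabaacdbdcbaaccc')
  23 → (2, 'cdaaccccccdccabaacdbdcbaaccc')
  24 → (19, 'cdbdcbaaccc')
  25 → (11, 'cdccabaacdbdcbaaccc')
  26 → (3, 'daaccccccdccabaacdbdcbaaccc')
  27 → (20, 'dbdcbaaccc')
  28 → (22, 'dcbaaccc')
  29 → (12, 'dccabaacdbdcbaaccc')

[25, 4, 17, 15, 26, 5, 18, 24, 16, 21, 29, 14, 23, 28, 13, 27, 6, 7, 8, 0, 9, 1, 10, 2, 19, 11, 3, 20, 22, 12]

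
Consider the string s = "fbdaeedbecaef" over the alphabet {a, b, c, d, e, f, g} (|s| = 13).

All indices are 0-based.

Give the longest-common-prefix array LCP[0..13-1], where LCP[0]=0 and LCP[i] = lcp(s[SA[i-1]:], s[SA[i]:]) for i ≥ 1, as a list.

[0, 2, 0, 1, 0, 0, 1, 0, 1, 1, 1, 0, 1]

rank→(start, suffix):
  0 → (3, 'aeedbecaef')
  1 → (10, 'aef')
  2 → (1, 'bdaeedbecaef')
  3 → (7, 'becaef')
  4 → (9, 'caef')
  5 → (2, 'daeedbecaef')
  6 → (6, 'dbecaef')
  7 → (8, 'ecaef')
  8 → (5, 'edbecaef')
  9 → (4, 'eedbecaef')
  10 → (11, 'ef')
  11 → (12, 'f')
  12 → (0, 'fbdaeedbecaef')

SA = [3, 10, 1, 7, 9, 2, 6, 8, 5, 4, 11, 12, 0]
rank  pair      lcp
   1  s[3:],s[10:]  2  'ae'
   2  s[10:],s[1:]  0  ''
   3  s[1:],s[7:]  1  'b'
   4  s[7:],s[9:]  0  ''
   5  s[9:],s[2:]  0  ''
   6  s[2:],s[6:]  1  'd'
   7  s[6:],s[8:]  0  ''
   8  s[8:],s[5:]  1  'e'
   9  s[5:],s[4:]  1  'e'
  10  s[4:],s[11:]  1  'e'
  11  s[11:],s[12:]  0  ''
  12  s[12:],s[0:]  1  'f'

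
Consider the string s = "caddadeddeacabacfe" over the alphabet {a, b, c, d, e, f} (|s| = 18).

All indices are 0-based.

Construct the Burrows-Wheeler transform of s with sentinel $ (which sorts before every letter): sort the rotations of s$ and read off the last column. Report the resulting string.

ecebcdaa$adaedafddc

rank  rotation             last
    0  $caddadeddeacabacfe  e
    1  abacfe$caddadeddeac  c
    2  acabacfe$caddadedde  e
    3  acfe$caddadeddeacab  b
    4  addadeddeacabacfe$c  c
    5  adeddeacabacfe$cadd  d
    6  bacfe$caddadeddeaca  a
    7  cabacfe$caddadeddea  a
    8  caddadeddeacabacfe$  $
    9  cfe$caddadeddeacaba  a
   10  dadeddeacabacfe$cad  d
   11  ddadeddeacabacfe$ca  a
   12  ddeacabacfe$caddade  e
   13  deacabacfe$caddaded  d
   14  deddeacabacfe$cadda  a
   15  e$caddadeddeacabacf  f
   16  eacabacfe$caddadedd  d
   17  eddeacabacfe$caddad  d
   18  fe$caddadeddeacabac  c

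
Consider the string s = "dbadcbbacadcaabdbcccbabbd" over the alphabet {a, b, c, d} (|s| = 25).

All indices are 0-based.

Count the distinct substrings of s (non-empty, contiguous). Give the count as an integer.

sorted suffixes:
  #0 SA[0]=12  'aabdbcccbabbd'
  #1 SA[1]=21  'abbd'
  #2 SA[2]=13  'abdbcccbabbd'
  #3 SA[3]=7  'acadcaabdbcccbabbd'
  #4 SA[4]=9  'adcaabdbcccbabbd'
  #5 SA[5]=2  'adcbbacadcaabdbcccbabbd'
  #6 SA[6]=20  'babbd'
  #7 SA[7]=6  'bacadcaabdbcccbabbd'
  #8 SA[8]=1  'badcbbacadcaabdbcccbabbd'
  #9 SA[9]=5  'bbacadcaabdbcccbabbd'
  #10 SA[10]=22  'bbd'
  #11 SA[11]=16  'bcccbabbd'
  #12 SA[12]=23  'bd'
  #13 SA[13]=14  'bdbcccbabbd'
  #14 SA[14]=11  'caabdbcccbabbd'
  #15 SA[15]=8  'cadcaabdbcccbabbd'
  #16 SA[16]=19  'cbabbd'
  #17 SA[17]=4  'cbbacadcaabdbcccbabbd'
  #18 SA[18]=18  'ccbabbd'
  #19 SA[19]=17  'cccbabbd'
  #20 SA[20]=24  'd'
  #21 SA[21]=0  'dbadcbbacadcaabdbcccbabbd'
  #22 SA[22]=15  'dbcccbabbd'
  #23 SA[23]=10  'dcaabdbcccbabbd'
  #24 SA[24]=3  'dcbbacadcaabdbcccbabbd'

SA = [12, 21, 13, 7, 9, 2, 20, 6, 1, 5, 22, 16, 23, 14, 11, 8, 19, 4, 18, 17, 24, 0, 15, 10, 3]
rank  pair      lcp
   1  s[12:],s[21:]  1  'a'
   2  s[21:],s[13:]  2  'ab'
   3  s[13:],s[7:]  1  'a'
   4  s[7:],s[9:]  1  'a'
   5  s[9:],s[2:]  3  'adc'
   6  s[2:],s[20:]  0  ''
   7  s[20:],s[6:]  2  'ba'
   8  s[6:],s[1:]  2  'ba'
   9  s[1:],s[5:]  1  'b'
  10  s[5:],s[22:]  2  'bb'
  11  s[22:],s[16:]  1  'b'
  12  s[16:],s[23:]  1  'b'
  13  s[23:],s[14:]  2  'bd'
  14  s[14:],s[11:]  0  ''
  15  s[11:],s[8:]  2  'ca'
  16  s[8:],s[19:]  1  'c'
  17  s[19:],s[4:]  2  'cb'
  18  s[4:],s[18:]  1  'c'
  19  s[18:],s[17:]  2  'cc'
  20  s[17:],s[24:]  0  ''
  21  s[24:],s[0:]  1  'd'
  22  s[0:],s[15:]  2  'db'
  23  s[15:],s[10:]  1  'd'
  24  s[10:],s[3:]  2  'dc'

n(n+1)/2 = 25·26/2 = 325
Σ LCP = 0 + 1 + 2 + 1 + 1 + 3 + 0 + 2 + 2 + 1 + 2 + 1 + 1 + 2 + 0 + 2 + 1 + 2 + 1 + 2 + 0 + 1 + 2 + 1 + 2 = 33
distinct = 325 − 33 = 292

292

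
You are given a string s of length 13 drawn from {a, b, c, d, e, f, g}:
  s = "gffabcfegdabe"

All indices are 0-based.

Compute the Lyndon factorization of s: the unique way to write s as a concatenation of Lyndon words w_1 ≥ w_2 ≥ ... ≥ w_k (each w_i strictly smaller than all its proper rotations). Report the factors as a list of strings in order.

emit factor 1: 'g' (i=0, period=1)
emit factor 2: 'f' (i=1, period=1)
emit factor 3: 'f' (i=2, period=1)
emit factor 4: 'abcfegdabe' (i=3, period=10)

["g", "f", "f", "abcfegdabe"]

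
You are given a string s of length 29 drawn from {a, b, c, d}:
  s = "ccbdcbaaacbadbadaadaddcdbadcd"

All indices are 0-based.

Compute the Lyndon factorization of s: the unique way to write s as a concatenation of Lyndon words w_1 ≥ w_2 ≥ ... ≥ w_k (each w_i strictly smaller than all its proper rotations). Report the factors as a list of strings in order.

emit factor 1: 'c' (i=0, period=1)
emit factor 2: 'c' (i=1, period=1)
emit factor 3: 'bdc' (i=2, period=3)
emit factor 4: 'b' (i=5, period=1)
emit factor 5: 'aaacbadbadaadaddcdbadcd' (i=6, period=23)

["c", "c", "bdc", "b", "aaacbadbadaadaddcdbadcd"]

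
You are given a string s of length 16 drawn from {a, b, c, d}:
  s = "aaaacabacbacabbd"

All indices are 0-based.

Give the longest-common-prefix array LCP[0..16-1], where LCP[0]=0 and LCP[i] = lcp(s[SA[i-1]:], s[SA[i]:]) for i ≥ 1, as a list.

[0, 3, 2, 1, 2, 1, 4, 2, 0, 3, 1, 1, 0, 3, 1, 0]

rank | idx | suffix
   0 |   0 | aaaacabacbacabbd
   1 |   1 | aaacabacbacabbd
   2 |   2 | aacabacbacabbd
   3 |   5 | abacbacabbd
   4 |  12 | abbd
   5 |   3 | acabacbacabbd
   6 |  10 | acabbd
   7 |   7 | acbacabbd
   8 |   9 | bacabbd
   9 |   6 | bacbacabbd
  10 |  13 | bbd
  11 |  14 | bd
  12 |   4 | cabacbacabbd
  13 |  11 | cabbd
  14 |   8 | cbacabbd
  15 |  15 | d

SA = [0, 1, 2, 5, 12, 3, 10, 7, 9, 6, 13, 14, 4, 11, 8, 15]
[i] adj suffixes → lcp
  [1] 0/1 → 3 ('aaa')
  [2] 1/2 → 2 ('aa')
  [3] 2/5 → 1 ('a')
  [4] 5/12 → 2 ('ab')
  [5] 12/3 → 1 ('a')
  [6] 3/10 → 4 ('acab')
  [7] 10/7 → 2 ('ac')
  [8] 7/9 → 0 ('')
  [9] 9/6 → 3 ('bac')
  [10] 6/13 → 1 ('b')
  [11] 13/14 → 1 ('b')
  [12] 14/4 → 0 ('')
  [13] 4/11 → 3 ('cab')
  [14] 11/8 → 1 ('c')
  [15] 8/15 → 0 ('')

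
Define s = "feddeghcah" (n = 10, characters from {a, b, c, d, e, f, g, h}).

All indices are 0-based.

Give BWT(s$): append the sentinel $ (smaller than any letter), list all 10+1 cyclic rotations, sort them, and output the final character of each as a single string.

hchedfd$eag

rank  rotation     last
    0  $feddeghcah  h
    1  ah$feddeghc  c
    2  cah$feddegh  h
    3  ddeghcah$fe  e
    4  deghcah$fed  d
    5  eddeghcah$f  f
    6  eghcah$fedd  d
    7  feddeghcah$  $
    8  ghcah$fedde  e
    9  h$feddeghca  a
   10  hcah$feddeg  g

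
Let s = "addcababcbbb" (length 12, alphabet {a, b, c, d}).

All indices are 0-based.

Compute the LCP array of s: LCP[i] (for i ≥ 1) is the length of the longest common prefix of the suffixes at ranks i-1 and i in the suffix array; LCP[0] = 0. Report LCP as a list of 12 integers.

[0, 2, 1, 0, 1, 1, 2, 1, 0, 1, 0, 1]

rank | idx | suffix
   0 |   4 | ababcbbb
   1 |   6 | abcbbb
   2 |   0 | addcababcbbb
   3 |  11 | b
   4 |   5 | babcbbb
   5 |  10 | bb
   6 |   9 | bbb
   7 |   7 | bcbbb
   8 |   3 | cababcbbb
   9 |   8 | cbbb
  10 |   2 | dcababcbbb
  11 |   1 | ddcababcbbb

SA = [4, 6, 0, 11, 5, 10, 9, 7, 3, 8, 2, 1]
[i] adj suffixes → lcp
  [1] 4/6 → 2 ('ab')
  [2] 6/0 → 1 ('a')
  [3] 0/11 → 0 ('')
  [4] 11/5 → 1 ('b')
  [5] 5/10 → 1 ('b')
  [6] 10/9 → 2 ('bb')
  [7] 9/7 → 1 ('b')
  [8] 7/3 → 0 ('')
  [9] 3/8 → 1 ('c')
  [10] 8/2 → 0 ('')
  [11] 2/1 → 1 ('d')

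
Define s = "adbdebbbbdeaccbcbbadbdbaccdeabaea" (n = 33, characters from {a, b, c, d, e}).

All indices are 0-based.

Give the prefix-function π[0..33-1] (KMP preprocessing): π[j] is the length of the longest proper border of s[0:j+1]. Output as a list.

π[0] = 0
j=1 s[j]='d': π[1]=0 (border '')
j=2 s[j]='b': π[2]=0 (border '')
j=3 s[j]='d': π[3]=0 (border '')
j=4 s[j]='e': π[4]=0 (border '')
j=5 s[j]='b': π[5]=0 (border '')
j=6 s[j]='b': π[6]=0 (border '')
j=7 s[j]='b': π[7]=0 (border '')
j=8 s[j]='b': π[8]=0 (border '')
j=9 s[j]='d': π[9]=0 (border '')
j=10 s[j]='e': π[10]=0 (border '')
j=11 s[j]='a': π[11]=1 (border 'a')
j=12 s[j]='c': k: 1→0; π[12]=0 (border '')
j=13 s[j]='c': π[13]=0 (border '')
j=14 s[j]='b': π[14]=0 (border '')
j=15 s[j]='c': π[15]=0 (border '')
j=16 s[j]='b': π[16]=0 (border '')
j=17 s[j]='b': π[17]=0 (border '')
j=18 s[j]='a': π[18]=1 (border 'a')
j=19 s[j]='d': π[19]=2 (border 'ad')
j=20 s[j]='b': π[20]=3 (border 'adb')
j=21 s[j]='d': π[21]=4 (border 'adbd')
j=22 s[j]='b': k: 4→0; π[22]=0 (border '')
j=23 s[j]='a': π[23]=1 (border 'a')
j=24 s[j]='c': k: 1→0; π[24]=0 (border '')
j=25 s[j]='c': π[25]=0 (border '')
j=26 s[j]='d': π[26]=0 (border '')
j=27 s[j]='e': π[27]=0 (border '')
j=28 s[j]='a': π[28]=1 (border 'a')
j=29 s[j]='b': k: 1→0; π[29]=0 (border '')
j=30 s[j]='a': π[30]=1 (border 'a')
j=31 s[j]='e': k: 1→0; π[31]=0 (border '')
j=32 s[j]='a': π[32]=1 (border 'a')

[0, 0, 0, 0, 0, 0, 0, 0, 0, 0, 0, 1, 0, 0, 0, 0, 0, 0, 1, 2, 3, 4, 0, 1, 0, 0, 0, 0, 1, 0, 1, 0, 1]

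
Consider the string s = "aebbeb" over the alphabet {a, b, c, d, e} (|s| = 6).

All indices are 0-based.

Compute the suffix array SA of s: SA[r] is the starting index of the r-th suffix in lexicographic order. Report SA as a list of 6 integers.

[0, 5, 2, 3, 4, 1]

rank | idx | suffix
   0 |   0 | aebbeb
   1 |   5 | b
   2 |   2 | bbeb
   3 |   3 | beb
   4 |   4 | eb
   5 |   1 | ebbeb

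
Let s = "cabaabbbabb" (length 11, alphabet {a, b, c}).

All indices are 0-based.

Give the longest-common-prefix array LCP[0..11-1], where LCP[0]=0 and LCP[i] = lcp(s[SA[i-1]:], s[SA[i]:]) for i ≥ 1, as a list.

sorted suffixes:
  #0 SA[0]=3  'aabbbabb'
  #1 SA[1]=1  'abaabbbabb'
  #2 SA[2]=8  'abb'
  #3 SA[3]=4  'abbbabb'
  #4 SA[4]=10  'b'
  #5 SA[5]=2  'baabbbabb'
  #6 SA[6]=7  'babb'
  #7 SA[7]=9  'bb'
  #8 SA[8]=6  'bbabb'
  #9 SA[9]=5  'bbbabb'
  #10 SA[10]=0  'cabaabbbabb'

SA = [3, 1, 8, 4, 10, 2, 7, 9, 6, 5, 0]
[i] adj suffixes → lcp
  [1] 3/1 → 1 ('a')
  [2] 1/8 → 2 ('ab')
  [3] 8/4 → 3 ('abb')
  [4] 4/10 → 0 ('')
  [5] 10/2 → 1 ('b')
  [6] 2/7 → 2 ('ba')
  [7] 7/9 → 1 ('b')
  [8] 9/6 → 2 ('bb')
  [9] 6/5 → 2 ('bb')
  [10] 5/0 → 0 ('')

[0, 1, 2, 3, 0, 1, 2, 1, 2, 2, 0]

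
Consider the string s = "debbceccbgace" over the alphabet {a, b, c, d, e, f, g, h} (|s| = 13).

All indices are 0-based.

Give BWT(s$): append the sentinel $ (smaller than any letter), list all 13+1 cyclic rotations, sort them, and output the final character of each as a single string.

egebcceab$cdcb

rank  rotation        last
    0  $debbceccbgace  e
    1  ace$debbceccbg  g
    2  bbceccbgace$de  e
    3  bceccbgace$deb  b
    4  bgace$debbcecc  c
    5  cbgace$debbcec  c
    6  ccbgace$debbce  e
    7  ce$debbceccbga  a
    8  ceccbgace$debb  b
    9  debbceccbgace$  $
   10  e$debbceccbgac  c
   11  ebbceccbgace$d  d
   12  eccbgace$debbc  c
   13  gace$debbceccb  b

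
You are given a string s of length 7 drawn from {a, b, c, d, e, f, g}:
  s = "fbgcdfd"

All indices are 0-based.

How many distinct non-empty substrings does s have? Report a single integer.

rank | idx | suffix
   0 |   1 | bgcdfd
   1 |   3 | cdfd
   2 |   6 | d
   3 |   4 | dfd
   4 |   0 | fbgcdfd
   5 |   5 | fd
   6 |   2 | gcdfd

SA = [1, 3, 6, 4, 0, 5, 2]
rank  pair      lcp
   1  s[1:],s[3:]  0  ''
   2  s[3:],s[6:]  0  ''
   3  s[6:],s[4:]  1  'd'
   4  s[4:],s[0:]  0  ''
   5  s[0:],s[5:]  1  'f'
   6  s[5:],s[2:]  0  ''

n(n+1)/2 = 7·8/2 = 28
Σ LCP = 0 + 0 + 0 + 1 + 0 + 1 + 0 = 2
distinct = 28 − 2 = 26

26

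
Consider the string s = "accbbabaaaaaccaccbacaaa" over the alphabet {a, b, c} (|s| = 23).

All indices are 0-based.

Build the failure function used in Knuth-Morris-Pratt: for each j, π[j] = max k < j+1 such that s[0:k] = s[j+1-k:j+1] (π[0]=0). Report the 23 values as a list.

π[0] = 0
j=1 s[j]='c': π[1]=0 (border '')
j=2 s[j]='c': π[2]=0 (border '')
j=3 s[j]='b': π[3]=0 (border '')
j=4 s[j]='b': π[4]=0 (border '')
j=5 s[j]='a': π[5]=1 (border 'a')
j=6 s[j]='b': k: 1→0; π[6]=0 (border '')
j=7 s[j]='a': π[7]=1 (border 'a')
j=8 s[j]='a': k: 1→0; π[8]=1 (border 'a')
j=9 s[j]='a': k: 1→0; π[9]=1 (border 'a')
j=10 s[j]='a': k: 1→0; π[10]=1 (border 'a')
j=11 s[j]='a': k: 1→0; π[11]=1 (border 'a')
j=12 s[j]='c': π[12]=2 (border 'ac')
j=13 s[j]='c': π[13]=3 (border 'acc')
j=14 s[j]='a': k: 3→0; π[14]=1 (border 'a')
j=15 s[j]='c': π[15]=2 (border 'ac')
j=16 s[j]='c': π[16]=3 (border 'acc')
j=17 s[j]='b': π[17]=4 (border 'accb')
j=18 s[j]='a': k: 4→0; π[18]=1 (border 'a')
j=19 s[j]='c': π[19]=2 (border 'ac')
j=20 s[j]='a': k: 2→0; π[20]=1 (border 'a')
j=21 s[j]='a': k: 1→0; π[21]=1 (border 'a')
j=22 s[j]='a': k: 1→0; π[22]=1 (border 'a')

[0, 0, 0, 0, 0, 1, 0, 1, 1, 1, 1, 1, 2, 3, 1, 2, 3, 4, 1, 2, 1, 1, 1]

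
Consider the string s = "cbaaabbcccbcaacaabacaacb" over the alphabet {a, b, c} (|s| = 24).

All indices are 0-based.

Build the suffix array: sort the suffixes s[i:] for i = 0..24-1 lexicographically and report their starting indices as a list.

rank | idx | suffix
   0 |   2 | aaabbcccbcaacaabacaacb
   1 |  15 | aabacaacb
   2 |   3 | aabbcccbcaacaabacaacb
   3 |  12 | aacaabacaacb
   4 |  20 | aacb
   5 |  16 | abacaacb
   6 |   4 | abbcccbcaacaabacaacb
   7 |  13 | acaabacaacb
   8 |  18 | acaacb
   9 |  21 | acb
  10 |  23 | b
  11 |   1 | baaabbcccbcaacaabacaacb
  12 |  17 | bacaacb
  13 |   5 | bbcccbcaacaabacaacb
  14 |  10 | bcaacaabacaacb
  15 |   6 | bcccbcaacaabacaacb
  16 |  14 | caabacaacb
  17 |  11 | caacaabacaacb
  18 |  19 | caacb
  19 |  22 | cb
  20 |   0 | cbaaabbcccbcaacaabacaacb
  21 |   9 | cbcaacaabacaacb
  22 |   8 | ccbcaacaabacaacb
  23 |   7 | cccbcaacaabacaacb

[2, 15, 3, 12, 20, 16, 4, 13, 18, 21, 23, 1, 17, 5, 10, 6, 14, 11, 19, 22, 0, 9, 8, 7]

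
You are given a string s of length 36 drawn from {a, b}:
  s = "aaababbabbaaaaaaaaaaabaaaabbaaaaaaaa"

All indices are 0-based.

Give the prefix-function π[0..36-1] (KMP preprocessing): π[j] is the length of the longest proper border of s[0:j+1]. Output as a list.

[0, 1, 2, 0, 1, 0, 0, 1, 0, 0, 1, 2, 3, 3, 3, 3, 3, 3, 3, 3, 3, 4, 5, 2, 3, 3, 4, 0, 1, 2, 3, 3, 3, 3, 3, 3]

π[0] = 0
j=1 s[j]='a': π[1]=1 (border 'a')
j=2 s[j]='a': π[2]=2 (border 'aa')
j=3 s[j]='b': k: 2→1→0; π[3]=0 (border '')
j=4 s[j]='a': π[4]=1 (border 'a')
j=5 s[j]='b': k: 1→0; π[5]=0 (border '')
j=6 s[j]='b': π[6]=0 (border '')
j=7 s[j]='a': π[7]=1 (border 'a')
j=8 s[j]='b': k: 1→0; π[8]=0 (border '')
j=9 s[j]='b': π[9]=0 (border '')
j=10 s[j]='a': π[10]=1 (border 'a')
j=11 s[j]='a': π[11]=2 (border 'aa')
j=12 s[j]='a': π[12]=3 (border 'aaa')
j=13 s[j]='a': k: 3→2; π[13]=3 (border 'aaa')
j=14 s[j]='a': k: 3→2; π[14]=3 (border 'aaa')
j=15 s[j]='a': k: 3→2; π[15]=3 (border 'aaa')
j=16 s[j]='a': k: 3→2; π[16]=3 (border 'aaa')
j=17 s[j]='a': k: 3→2; π[17]=3 (border 'aaa')
j=18 s[j]='a': k: 3→2; π[18]=3 (border 'aaa')
j=19 s[j]='a': k: 3→2; π[19]=3 (border 'aaa')
j=20 s[j]='a': k: 3→2; π[20]=3 (border 'aaa')
j=21 s[j]='b': π[21]=4 (border 'aaab')
j=22 s[j]='a': π[22]=5 (border 'aaaba')
j=23 s[j]='a': k: 5→1; π[23]=2 (border 'aa')
j=24 s[j]='a': π[24]=3 (border 'aaa')
j=25 s[j]='a': k: 3→2; π[25]=3 (border 'aaa')
j=26 s[j]='b': π[26]=4 (border 'aaab')
j=27 s[j]='b': k: 4→0; π[27]=0 (border '')
j=28 s[j]='a': π[28]=1 (border 'a')
j=29 s[j]='a': π[29]=2 (border 'aa')
j=30 s[j]='a': π[30]=3 (border 'aaa')
j=31 s[j]='a': k: 3→2; π[31]=3 (border 'aaa')
j=32 s[j]='a': k: 3→2; π[32]=3 (border 'aaa')
j=33 s[j]='a': k: 3→2; π[33]=3 (border 'aaa')
j=34 s[j]='a': k: 3→2; π[34]=3 (border 'aaa')
j=35 s[j]='a': k: 3→2; π[35]=3 (border 'aaa')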